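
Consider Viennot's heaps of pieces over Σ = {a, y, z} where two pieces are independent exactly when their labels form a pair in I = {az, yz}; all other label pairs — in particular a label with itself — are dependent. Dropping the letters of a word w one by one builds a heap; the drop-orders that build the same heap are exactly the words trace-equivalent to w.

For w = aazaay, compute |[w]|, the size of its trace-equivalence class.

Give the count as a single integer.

6

0(a) covers ∅
1(a) covers 0:a
2(z) covers ∅
3(a) covers 1:a
4(a) covers 3:a
5(y) covers 4:a
floor of heap: 0:a, 2:z
completions by unplaced set U, small U first (add the entries for U minus each lowest piece of U):
  |U|=1: {2}:1  {5}:1
  |U|=2: {2,5}:2  {4,5}:1
  |U|=3: {2,4,5}:3  {3,4,5}:1
  |U|=4: {1,3,4,5}:1  {2,3,4,5}:4
  start at 0(a): 5
  start at 2(z): 1
sum over floor = 6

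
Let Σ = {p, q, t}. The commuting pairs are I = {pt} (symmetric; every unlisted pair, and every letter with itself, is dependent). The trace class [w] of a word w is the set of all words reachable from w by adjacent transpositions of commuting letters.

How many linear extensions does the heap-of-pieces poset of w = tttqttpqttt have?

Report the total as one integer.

0(t) covers ∅
1(t) covers 0:t
2(t) covers 1:t
3(q) covers 2:t
4(t) covers 3:q
5(t) covers 4:t
6(p) covers 3:q
7(q) covers 5:t, 6:p
8(t) covers 7:q
9(t) covers 8:t
10(t) covers 9:t
floor of heap: 0:t
completions by unplaced set U, small U first (add the entries for U minus each lowest piece of U):
  |U|=1: {10}:1
  |U|=2: {9,10}:1
  |U|=3: {8,9,10}:1
  |U|=4: {7,8,9,10}:1
  |U|=5: {5,7,8,9,10}:1  {6,7,8,9,10}:1
  |U|=6: {4,5,7,8,9,10}:1  {5,6,7,8,9,10}:2
  |U|=7: {4,5,6,7,8,9,10}:3
  |U|=8: {3,4,5,6,7,8,9,10}:3
  |U|=9: {2,3,4,5,6,7,8,9,10}:3
  start at 0(t): 3

3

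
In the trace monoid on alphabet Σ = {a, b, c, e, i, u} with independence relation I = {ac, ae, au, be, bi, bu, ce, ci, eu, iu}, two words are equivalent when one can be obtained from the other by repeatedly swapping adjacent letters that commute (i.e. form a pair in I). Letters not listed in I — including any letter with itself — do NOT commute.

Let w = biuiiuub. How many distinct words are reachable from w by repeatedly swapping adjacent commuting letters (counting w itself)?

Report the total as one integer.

#0=b has no predecessor
#1=i has no predecessor
#2=u has no predecessor
#3=i depends on [1:i]
#4=i depends on [3:i]
#5=u depends on [2:u]
#6=u depends on [5:u]
#7=b depends on [0:b]
sources: [0:b, 1:i, 2:u]
N(rest) = Σ N(rest − s) over sources s of rest; N(one piece) = 1:
  size 1 → [4]=1  [6]=1  [7]=1
  size 2 → [0,7]=1  [3,4]=1  [4,6]=2  [4,7]=2  [5,6]=1  [6,7]=2
  size 3 → [0,4,7]=3  [0,6,7]=3  [1,3,4]=1  [2,5,6]=1  [3,4,6]=3  [3,4,7]=3  [4,5,6]=3  [4,6,7]=6  [5,6,7]=3
  size 4 → [0,3,4,7]=6  [0,4,6,7]=12  [0,5,6,7]=6  [1,3,4,6]=4  [1,3,4,7]=4  [2,4,5,6]=4  [2,5,6,7]=4  [3,4,5,6]=6  [3,4,6,7]=12  [4,5,6,7]=12
  size 5 → [0,1,3,4,7]=10  [0,2,5,6,7]=10  [0,3,4,6,7]=30  [0,4,5,6,7]=30  [1,3,4,5,6]=10  [1,3,4,6,7]=20  [2,3,4,5,6]=10  [2,4,5,6,7]=20  [3,4,5,6,7]=30
  size 6 → [0,1,3,4,6,7]=60  [0,2,4,5,6,7]=60  [0,3,4,5,6,7]=90  [1,2,3,4,5,6]=20  [1,3,4,5,6,7]=60  [2,3,4,5,6,7]=60
  first=0(b) contributes 140
  first=1(i) contributes 210
  first=2(u) contributes 210
|[w]| = 560

560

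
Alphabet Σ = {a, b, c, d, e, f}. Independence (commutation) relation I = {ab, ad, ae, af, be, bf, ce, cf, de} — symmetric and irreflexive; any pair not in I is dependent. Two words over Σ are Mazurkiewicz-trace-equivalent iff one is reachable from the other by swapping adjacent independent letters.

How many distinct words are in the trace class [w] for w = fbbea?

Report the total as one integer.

30

drop 0:f onto floor
drop 1:b onto floor
drop 2:b onto {1:b}
drop 3:e onto {0:f}
drop 4:a onto floor
ground layer = {0:f, 1:b, 4:a}
drop-orders for the pieces not yet dropped (sum over which currently-grounded one goes next):
  1 to go: {2} 1  {3} 1  {4} 1
  2 to go: {0,3} 1  {1,2} 1  {2,3} 2  {2,4} 2  {3,4} 2
  3 to go: {0,2,3} 3  {0,3,4} 3  {1,2,3} 3  {1,2,4} 3  {2,3,4} 6
  if 0:f drops first: 12 orders
  if 1:b drops first: 12 orders
  if 4:a drops first: 6 orders
heap linearizations: 30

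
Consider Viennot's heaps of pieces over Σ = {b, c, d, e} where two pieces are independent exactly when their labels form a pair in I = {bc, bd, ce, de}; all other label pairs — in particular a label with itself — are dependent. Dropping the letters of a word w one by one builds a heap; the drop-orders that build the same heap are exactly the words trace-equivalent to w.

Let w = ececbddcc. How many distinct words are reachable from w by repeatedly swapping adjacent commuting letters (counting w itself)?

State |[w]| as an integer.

84

0(e) covers ∅
1(c) covers ∅
2(e) covers 0:e
3(c) covers 1:c
4(b) covers 2:e
5(d) covers 3:c
6(d) covers 5:d
7(c) covers 6:d
8(c) covers 7:c
floor of heap: 0:e, 1:c
completions by unplaced set U, small U first (add the entries for U minus each lowest piece of U):
  |U|=1: {4}:1  {8}:1
  |U|=2: {2,4}:1  {4,8}:2  {7,8}:1
  |U|=3: {0,2,4}:1  {2,4,8}:3  {4,7,8}:3  {6,7,8}:1
  |U|=4: {0,2,4,8}:4  {2,4,7,8}:6  {4,6,7,8}:4  {5,6,7,8}:1
  |U|=5: {0,2,4,7,8}:10  {2,4,6,7,8}:10  {3,5,6,7,8}:1  {4,5,6,7,8}:5
  |U|=6: {0,2,4,6,7,8}:20  {1,3,5,6,7,8}:1  {2,4,5,6,7,8}:15  {3,4,5,6,7,8}:6
  |U|=7: {0,2,4,5,6,7,8}:35  {1,3,4,5,6,7,8}:7  {2,3,4,5,6,7,8}:21
  start at 0(e): 28
  start at 1(c): 56
sum over floor = 84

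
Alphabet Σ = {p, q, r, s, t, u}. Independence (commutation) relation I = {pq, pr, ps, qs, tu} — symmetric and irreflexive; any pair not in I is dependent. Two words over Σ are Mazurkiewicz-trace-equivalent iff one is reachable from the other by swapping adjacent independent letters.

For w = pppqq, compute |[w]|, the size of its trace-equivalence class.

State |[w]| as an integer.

0(p) covers ∅
1(p) covers 0:p
2(p) covers 1:p
3(q) covers ∅
4(q) covers 3:q
floor of heap: 0:p, 3:q
completions by unplaced set U, small U first (add the entries for U minus each lowest piece of U):
  |U|=1: {2}:1  {4}:1
  |U|=2: {1,2}:1  {2,4}:2  {3,4}:1
  |U|=3: {0,1,2}:1  {1,2,4}:3  {2,3,4}:3
  start at 0(p): 6
  start at 3(q): 4
sum over floor = 10

10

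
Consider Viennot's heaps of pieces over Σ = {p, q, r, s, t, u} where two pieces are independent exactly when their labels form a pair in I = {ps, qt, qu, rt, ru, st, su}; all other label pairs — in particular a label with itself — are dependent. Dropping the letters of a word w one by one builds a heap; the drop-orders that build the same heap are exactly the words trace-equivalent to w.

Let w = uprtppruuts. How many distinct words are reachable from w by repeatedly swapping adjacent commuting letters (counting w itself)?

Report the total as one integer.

piece 0:u — minimal
piece 1:p rests on {0:u}
piece 2:r rests on {1:p}
piece 3:t rests on {1:p}
piece 4:p rests on {2:r, 3:t}
piece 5:p rests on {4:p}
piece 6:r rests on {5:p}
piece 7:u rests on {5:p}
piece 8:u rests on {7:u}
piece 9:t rests on {8:u}
piece 10:s rests on {6:r}
minimal pieces: {0:u}
ways to finish when only these pieces remain (= sum over removing one remaining piece with nothing left below it):
  1 left: {9}→1  {10}→1
  2 left: {6,10}→1  {8,9}→1  {9,10}→2
  3 left: {6,9,10}→3  {7,8,9}→1  {8,9,10}→3
  4 left: {6,8,9,10}→6  {7,8,9,10}→4
  5 left: {6,7,8,9,10}→10
  6 left: {5,6,7,8,9,10}→10
  7 left: {4,5,6,7,8,9,10}→10
  8 left: {2,4,5,6,7,8,9,10}→10  {3,4,5,6,7,8,9,10}→10
  9 left: {2,3,4,5,6,7,8,9,10}→20
  placing 0:u first → 20 extensions

20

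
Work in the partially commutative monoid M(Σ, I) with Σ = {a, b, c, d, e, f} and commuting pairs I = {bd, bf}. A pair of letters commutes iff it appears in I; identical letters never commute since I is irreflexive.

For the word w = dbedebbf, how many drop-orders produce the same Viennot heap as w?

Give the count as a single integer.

0(d) covers ∅
1(b) covers ∅
2(e) covers 0:d, 1:b
3(d) covers 2:e
4(e) covers 3:d
5(b) covers 4:e
6(b) covers 5:b
7(f) covers 4:e
floor of heap: 0:d, 1:b
completions by unplaced set U, small U first (add the entries for U minus each lowest piece of U):
  |U|=1: {6}:1  {7}:1
  |U|=2: {5,6}:1  {6,7}:2
  |U|=3: {5,6,7}:3
  |U|=4: {4,5,6,7}:3
  |U|=5: {3,4,5,6,7}:3
  |U|=6: {2,3,4,5,6,7}:3
  start at 0(d): 3
  start at 1(b): 3
sum over floor = 6

6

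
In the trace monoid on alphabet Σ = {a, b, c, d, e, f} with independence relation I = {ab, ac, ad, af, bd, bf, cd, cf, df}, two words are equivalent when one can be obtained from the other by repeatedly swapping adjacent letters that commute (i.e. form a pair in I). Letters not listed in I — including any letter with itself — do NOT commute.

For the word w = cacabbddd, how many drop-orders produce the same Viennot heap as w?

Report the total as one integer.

1260

0(c) covers ∅
1(a) covers ∅
2(c) covers 0:c
3(a) covers 1:a
4(b) covers 2:c
5(b) covers 4:b
6(d) covers ∅
7(d) covers 6:d
8(d) covers 7:d
floor of heap: 0:c, 1:a, 6:d
completions by unplaced set U, small U first (add the entries for U minus each lowest piece of U):
  |U|=1: {3}:1  {5}:1  {8}:1
  |U|=2: {1,3}:1  {3,5}:2  {3,8}:2  {4,5}:1  {5,8}:2  {7,8}:1
  |U|=3: {1,3,5}:3  {1,3,8}:3  {2,4,5}:1  {3,4,5}:3  {3,5,8}:6  {3,7,8}:3  {4,5,8}:3  {5,7,8}:3  {6,7,8}:1
  |U|=4: {0,2,4,5}:1  {1,3,4,5}:6  {1,3,5,8}:12  {1,3,7,8}:6  {2,3,4,5}:4  {2,4,5,8}:4  {3,4,5,8}:12  {3,5,7,8}:12  {3,6,7,8}:4  {4,5,7,8}:6  {5,6,7,8}:4
  |U|=5: {0,2,3,4,5}:5  {0,2,4,5,8}:5  {1,2,3,4,5}:10  {1,3,4,5,8}:30  {1,3,5,7,8}:30  {1,3,6,7,8}:10  {2,3,4,5,8}:20  {2,4,5,7,8}:10  {3,4,5,7,8}:30  {3,5,6,7,8}:20  {4,5,6,7,8}:10
  |U|=6: {0,1,2,3,4,5}:15  {0,2,3,4,5,8}:30  {0,2,4,5,7,8}:15  {1,2,3,4,5,8}:60  {1,3,4,5,7,8}:90  {1,3,5,6,7,8}:60  {2,3,4,5,7,8}:60  {2,4,5,6,7,8}:20  {3,4,5,6,7,8}:60
  |U|=7: {0,1,2,3,4,5,8}:105  {0,2,3,4,5,7,8}:105  {0,2,4,5,6,7,8}:35  {1,2,3,4,5,7,8}:210  {1,3,4,5,6,7,8}:210  {2,3,4,5,6,7,8}:140
  start at 0(c): 560
  start at 1(a): 280
  start at 6(d): 420
sum over floor = 1260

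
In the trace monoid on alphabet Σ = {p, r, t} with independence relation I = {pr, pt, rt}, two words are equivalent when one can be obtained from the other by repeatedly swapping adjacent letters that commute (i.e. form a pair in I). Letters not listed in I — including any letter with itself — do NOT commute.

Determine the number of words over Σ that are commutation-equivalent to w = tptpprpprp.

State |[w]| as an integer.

1260

0(t) covers ∅
1(p) covers ∅
2(t) covers 0:t
3(p) covers 1:p
4(p) covers 3:p
5(r) covers ∅
6(p) covers 4:p
7(p) covers 6:p
8(r) covers 5:r
9(p) covers 7:p
floor of heap: 0:t, 1:p, 5:r
completions by unplaced set U, small U first (add the entries for U minus each lowest piece of U):
  |U|=1: {2}:1  {8}:1  {9}:1
  |U|=2: {0,2}:1  {2,8}:2  {2,9}:2  {5,8}:1  {7,9}:1  {8,9}:2
  |U|=3: {0,2,8}:3  {0,2,9}:3  {2,5,8}:3  {2,7,9}:3  {2,8,9}:6  {5,8,9}:3  {6,7,9}:1  {7,8,9}:3
  |U|=4: {0,2,5,8}:6  {0,2,7,9}:6  {0,2,8,9}:12  {2,5,8,9}:12  {2,6,7,9}:4  {2,7,8,9}:12  {4,6,7,9}:1  {5,7,8,9}:6  {6,7,8,9}:4
  |U|=5: {0,2,5,8,9}:30  {0,2,6,7,9}:10  {0,2,7,8,9}:30  {2,4,6,7,9}:5  {2,5,7,8,9}:30  {2,6,7,8,9}:20  {3,4,6,7,9}:1  {4,6,7,8,9}:5  {5,6,7,8,9}:10
  |U|=6: {0,2,4,6,7,9}:15  {0,2,5,7,8,9}:90  {0,2,6,7,8,9}:60  {1,3,4,6,7,9}:1  {2,3,4,6,7,9}:6  {2,4,6,7,8,9}:30  {2,5,6,7,8,9}:60  {3,4,6,7,8,9}:6  {4,5,6,7,8,9}:15
  |U|=7: {0,2,3,4,6,7,9}:21  {0,2,4,6,7,8,9}:105  {0,2,5,6,7,8,9}:210  {1,2,3,4,6,7,9}:7  {1,3,4,6,7,8,9}:7  {2,3,4,6,7,8,9}:42  {2,4,5,6,7,8,9}:105  {3,4,5,6,7,8,9}:21
  |U|=8: {0,1,2,3,4,6,7,9}:28  {0,2,3,4,6,7,8,9}:168  {0,2,4,5,6,7,8,9}:420  {1,2,3,4,6,7,8,9}:56  {1,3,4,5,6,7,8,9}:28  {2,3,4,5,6,7,8,9}:168
  start at 0(t): 252
  start at 1(p): 756
  start at 5(r): 252
sum over floor = 1260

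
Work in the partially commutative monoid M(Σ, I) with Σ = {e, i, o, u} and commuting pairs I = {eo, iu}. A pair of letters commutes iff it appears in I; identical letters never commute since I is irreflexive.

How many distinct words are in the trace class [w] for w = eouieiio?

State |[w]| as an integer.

4

drop 0:e onto floor
drop 1:o onto floor
drop 2:u onto {0:e, 1:o}
drop 3:i onto {0:e, 1:o}
drop 4:e onto {2:u, 3:i}
drop 5:i onto {4:e}
drop 6:i onto {5:i}
drop 7:o onto {6:i}
ground layer = {0:e, 1:o}
drop-orders for the pieces not yet dropped (sum over which currently-grounded one goes next):
  1 to go: {7} 1
  2 to go: {6,7} 1
  3 to go: {5,6,7} 1
  4 to go: {4,5,6,7} 1
  5 to go: {2,4,5,6,7} 1  {3,4,5,6,7} 1
  6 to go: {2,3,4,5,6,7} 2
  if 0:e drops first: 2 orders
  if 1:o drops first: 2 orders
heap linearizations: 4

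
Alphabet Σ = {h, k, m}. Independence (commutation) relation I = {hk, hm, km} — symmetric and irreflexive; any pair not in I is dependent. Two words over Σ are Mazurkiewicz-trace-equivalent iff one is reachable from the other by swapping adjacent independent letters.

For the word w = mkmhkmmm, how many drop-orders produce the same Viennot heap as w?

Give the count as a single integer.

168

0(m) covers ∅
1(k) covers ∅
2(m) covers 0:m
3(h) covers ∅
4(k) covers 1:k
5(m) covers 2:m
6(m) covers 5:m
7(m) covers 6:m
floor of heap: 0:m, 1:k, 3:h
completions by unplaced set U, small U first (add the entries for U minus each lowest piece of U):
  |U|=1: {3}:1  {4}:1  {7}:1
  |U|=2: {1,4}:1  {3,4}:2  {3,7}:2  {4,7}:2  {6,7}:1
  |U|=3: {1,3,4}:3  {1,4,7}:3  {3,4,7}:6  {3,6,7}:3  {4,6,7}:3  {5,6,7}:1
  |U|=4: {1,3,4,7}:12  {1,4,6,7}:6  {2,5,6,7}:1  {3,4,6,7}:12  {3,5,6,7}:4  {4,5,6,7}:4
  |U|=5: {0,2,5,6,7}:1  {1,3,4,6,7}:30  {1,4,5,6,7}:10  {2,3,5,6,7}:5  {2,4,5,6,7}:5  {3,4,5,6,7}:20
  |U|=6: {0,2,3,5,6,7}:6  {0,2,4,5,6,7}:6  {1,2,4,5,6,7}:15  {1,3,4,5,6,7}:60  {2,3,4,5,6,7}:30
  start at 0(m): 105
  start at 1(k): 42
  start at 3(h): 21
sum over floor = 168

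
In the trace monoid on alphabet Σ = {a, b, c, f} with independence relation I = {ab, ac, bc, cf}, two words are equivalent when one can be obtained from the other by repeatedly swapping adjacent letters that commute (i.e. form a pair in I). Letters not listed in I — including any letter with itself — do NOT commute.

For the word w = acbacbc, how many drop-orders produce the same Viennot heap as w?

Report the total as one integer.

#0=a has no predecessor
#1=c has no predecessor
#2=b has no predecessor
#3=a depends on [0:a]
#4=c depends on [1:c]
#5=b depends on [2:b]
#6=c depends on [4:c]
sources: [0:a, 1:c, 2:b]
N(rest) = Σ N(rest − s) over sources s of rest; N(one piece) = 1:
  size 1 → [3]=1  [5]=1  [6]=1
  size 2 → [0,3]=1  [2,5]=1  [3,5]=2  [3,6]=2  [4,6]=1  [5,6]=2
  size 3 → [0,3,5]=3  [0,3,6]=3  [1,4,6]=1  [2,3,5]=3  [2,5,6]=3  [3,4,6]=3  [3,5,6]=6  [4,5,6]=3
  size 4 → [0,2,3,5]=6  [0,3,4,6]=6  [0,3,5,6]=12  [1,3,4,6]=4  [1,4,5,6]=4  [2,3,5,6]=12  [2,4,5,6]=6  [3,4,5,6]=12
  size 5 → [0,1,3,4,6]=10  [0,2,3,5,6]=30  [0,3,4,5,6]=30  [1,2,4,5,6]=10  [1,3,4,5,6]=20  [2,3,4,5,6]=30
  first=0(a) contributes 60
  first=1(c) contributes 90
  first=2(b) contributes 60
|[w]| = 210

210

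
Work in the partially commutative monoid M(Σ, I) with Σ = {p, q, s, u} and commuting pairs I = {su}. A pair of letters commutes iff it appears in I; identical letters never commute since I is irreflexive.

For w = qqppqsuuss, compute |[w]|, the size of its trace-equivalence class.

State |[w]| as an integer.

0(q) covers ∅
1(q) covers 0:q
2(p) covers 1:q
3(p) covers 2:p
4(q) covers 3:p
5(s) covers 4:q
6(u) covers 4:q
7(u) covers 6:u
8(s) covers 5:s
9(s) covers 8:s
floor of heap: 0:q
completions by unplaced set U, small U first (add the entries for U minus each lowest piece of U):
  |U|=1: {7}:1  {9}:1
  |U|=2: {6,7}:1  {7,9}:2  {8,9}:1
  |U|=3: {5,8,9}:1  {6,7,9}:3  {7,8,9}:3
  |U|=4: {5,7,8,9}:4  {6,7,8,9}:6
  |U|=5: {5,6,7,8,9}:10
  |U|=6: {4,5,6,7,8,9}:10
  |U|=7: {3,4,5,6,7,8,9}:10
  |U|=8: {2,3,4,5,6,7,8,9}:10
  start at 0(q): 10

10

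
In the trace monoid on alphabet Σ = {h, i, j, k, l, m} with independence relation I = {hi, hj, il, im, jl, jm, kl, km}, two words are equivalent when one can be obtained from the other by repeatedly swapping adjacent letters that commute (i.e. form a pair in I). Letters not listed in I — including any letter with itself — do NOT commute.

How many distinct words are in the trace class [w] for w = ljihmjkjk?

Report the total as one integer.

0(l) covers ∅
1(j) covers ∅
2(i) covers 1:j
3(h) covers 0:l
4(m) covers 3:h
5(j) covers 2:i
6(k) covers 3:h, 5:j
7(j) covers 6:k
8(k) covers 7:j
floor of heap: 0:l, 1:j
completions by unplaced set U, small U first (add the entries for U minus each lowest piece of U):
  |U|=1: {4}:1  {8}:1
  |U|=2: {4,8}:2  {7,8}:1
  |U|=3: {4,7,8}:3  {6,7,8}:1
  |U|=4: {4,6,7,8}:4  {5,6,7,8}:1
  |U|=5: {2,5,6,7,8}:1  {3,4,6,7,8}:4  {4,5,6,7,8}:5
  |U|=6: {0,3,4,6,7,8}:4  {1,2,5,6,7,8}:1  {2,4,5,6,7,8}:6  {3,4,5,6,7,8}:9
  |U|=7: {0,3,4,5,6,7,8}:13  {1,2,4,5,6,7,8}:7  {2,3,4,5,6,7,8}:15
  start at 0(l): 22
  start at 1(j): 28
sum over floor = 50

50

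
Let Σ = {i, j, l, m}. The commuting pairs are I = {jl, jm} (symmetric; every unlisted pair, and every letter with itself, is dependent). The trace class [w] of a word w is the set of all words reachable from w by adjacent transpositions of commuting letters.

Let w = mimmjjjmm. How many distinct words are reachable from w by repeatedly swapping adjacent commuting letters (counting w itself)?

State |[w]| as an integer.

35

piece 0:m — minimal
piece 1:i rests on {0:m}
piece 2:m rests on {1:i}
piece 3:m rests on {2:m}
piece 4:j rests on {1:i}
piece 5:j rests on {4:j}
piece 6:j rests on {5:j}
piece 7:m rests on {3:m}
piece 8:m rests on {7:m}
minimal pieces: {0:m}
ways to finish when only these pieces remain (= sum over removing one remaining piece with nothing left below it):
  1 left: {6}→1  {8}→1
  2 left: {5,6}→1  {6,8}→2  {7,8}→1
  3 left: {3,7,8}→1  {4,5,6}→1  {5,6,8}→3  {6,7,8}→3
  4 left: {2,3,7,8}→1  {3,6,7,8}→4  {4,5,6,8}→4  {5,6,7,8}→6
  5 left: {2,3,6,7,8}→5  {3,5,6,7,8}→10  {4,5,6,7,8}→10
  6 left: {2,3,5,6,7,8}→15  {3,4,5,6,7,8}→20
  7 left: {2,3,4,5,6,7,8}→35
  placing 0:m first → 35 extensions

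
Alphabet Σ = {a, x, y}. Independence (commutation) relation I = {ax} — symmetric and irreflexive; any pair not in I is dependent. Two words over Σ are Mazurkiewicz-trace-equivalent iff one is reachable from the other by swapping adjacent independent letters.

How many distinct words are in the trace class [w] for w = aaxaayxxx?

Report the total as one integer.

0(a) covers ∅
1(a) covers 0:a
2(x) covers ∅
3(a) covers 1:a
4(a) covers 3:a
5(y) covers 2:x, 4:a
6(x) covers 5:y
7(x) covers 6:x
8(x) covers 7:x
floor of heap: 0:a, 2:x
completions by unplaced set U, small U first (add the entries for U minus each lowest piece of U):
  |U|=1: {8}:1
  |U|=2: {7,8}:1
  |U|=3: {6,7,8}:1
  |U|=4: {5,6,7,8}:1
  |U|=5: {2,5,6,7,8}:1  {4,5,6,7,8}:1
  |U|=6: {2,4,5,6,7,8}:2  {3,4,5,6,7,8}:1
  |U|=7: {1,3,4,5,6,7,8}:1  {2,3,4,5,6,7,8}:3
  start at 0(a): 4
  start at 2(x): 1
sum over floor = 5

5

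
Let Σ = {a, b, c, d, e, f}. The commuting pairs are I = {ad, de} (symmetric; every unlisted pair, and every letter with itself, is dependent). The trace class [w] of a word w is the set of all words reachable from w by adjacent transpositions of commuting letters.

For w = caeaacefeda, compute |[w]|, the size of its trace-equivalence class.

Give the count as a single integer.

3

drop 0:c onto floor
drop 1:a onto {0:c}
drop 2:e onto {1:a}
drop 3:a onto {2:e}
drop 4:a onto {3:a}
drop 5:c onto {4:a}
drop 6:e onto {5:c}
drop 7:f onto {6:e}
drop 8:e onto {7:f}
drop 9:d onto {7:f}
drop 10:a onto {8:e}
ground layer = {0:c}
drop-orders for the pieces not yet dropped (sum over which currently-grounded one goes next):
  1 to go: {9} 1  {10} 1
  2 to go: {8,10} 1  {9,10} 2
  3 to go: {8,9,10} 3
  4 to go: {7,8,9,10} 3
  5 to go: {6,7,8,9,10} 3
  6 to go: {5,6,7,8,9,10} 3
  7 to go: {4,5,6,7,8,9,10} 3
  8 to go: {3,4,5,6,7,8,9,10} 3
  9 to go: {2,3,4,5,6,7,8,9,10} 3
  if 0:c drops first: 3 orders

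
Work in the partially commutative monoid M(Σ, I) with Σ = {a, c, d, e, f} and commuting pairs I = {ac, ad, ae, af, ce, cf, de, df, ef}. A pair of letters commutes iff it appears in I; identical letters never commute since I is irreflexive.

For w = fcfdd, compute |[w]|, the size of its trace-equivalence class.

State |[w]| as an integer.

10

#0=f has no predecessor
#1=c has no predecessor
#2=f depends on [0:f]
#3=d depends on [1:c]
#4=d depends on [3:d]
sources: [0:f, 1:c]
N(rest) = Σ N(rest − s) over sources s of rest; N(one piece) = 1:
  size 1 → [2]=1  [4]=1
  size 2 → [0,2]=1  [2,4]=2  [3,4]=1
  size 3 → [0,2,4]=3  [1,3,4]=1  [2,3,4]=3
  first=0(f) contributes 4
  first=1(c) contributes 6
|[w]| = 10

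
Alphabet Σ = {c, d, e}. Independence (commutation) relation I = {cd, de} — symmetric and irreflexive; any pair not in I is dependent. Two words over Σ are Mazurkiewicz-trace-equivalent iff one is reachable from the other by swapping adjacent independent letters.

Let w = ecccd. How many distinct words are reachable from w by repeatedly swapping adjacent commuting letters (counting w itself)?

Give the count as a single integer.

5

piece 0:e — minimal
piece 1:c rests on {0:e}
piece 2:c rests on {1:c}
piece 3:c rests on {2:c}
piece 4:d — minimal
minimal pieces: {0:e, 4:d}
ways to finish when only these pieces remain (= sum over removing one remaining piece with nothing left below it):
  1 left: {3}→1  {4}→1
  2 left: {2,3}→1  {3,4}→2
  3 left: {1,2,3}→1  {2,3,4}→3
  placing 0:e first → 4 extensions
  placing 4:d first → 1 extensions
total linear extensions = 5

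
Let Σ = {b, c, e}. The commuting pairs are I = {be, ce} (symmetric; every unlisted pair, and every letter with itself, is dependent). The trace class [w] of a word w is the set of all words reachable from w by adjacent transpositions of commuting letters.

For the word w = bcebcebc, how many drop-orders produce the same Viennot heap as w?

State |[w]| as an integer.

#0=b has no predecessor
#1=c depends on [0:b]
#2=e has no predecessor
#3=b depends on [1:c]
#4=c depends on [3:b]
#5=e depends on [2:e]
#6=b depends on [4:c]
#7=c depends on [6:b]
sources: [0:b, 2:e]
N(rest) = Σ N(rest − s) over sources s of rest; N(one piece) = 1:
  size 1 → [5]=1  [7]=1
  size 2 → [2,5]=1  [5,7]=2  [6,7]=1
  size 3 → [2,5,7]=3  [4,6,7]=1  [5,6,7]=3
  size 4 → [2,5,6,7]=6  [3,4,6,7]=1  [4,5,6,7]=4
  size 5 → [1,3,4,6,7]=1  [2,4,5,6,7]=10  [3,4,5,6,7]=5
  size 6 → [0,1,3,4,6,7]=1  [1,3,4,5,6,7]=6  [2,3,4,5,6,7]=15
  first=0(b) contributes 21
  first=2(e) contributes 7
|[w]| = 28

28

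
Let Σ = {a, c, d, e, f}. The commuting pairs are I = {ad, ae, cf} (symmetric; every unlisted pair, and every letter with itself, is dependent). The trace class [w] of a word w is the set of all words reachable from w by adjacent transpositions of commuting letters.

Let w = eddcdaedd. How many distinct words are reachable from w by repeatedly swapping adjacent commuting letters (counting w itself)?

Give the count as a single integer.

5

#0=e has no predecessor
#1=d depends on [0:e]
#2=d depends on [1:d]
#3=c depends on [2:d]
#4=d depends on [3:c]
#5=a depends on [3:c]
#6=e depends on [4:d]
#7=d depends on [6:e]
#8=d depends on [7:d]
sources: [0:e]
N(rest) = Σ N(rest − s) over sources s of rest; N(one piece) = 1:
  size 1 → [5]=1  [8]=1
  size 2 → [5,8]=2  [7,8]=1
  size 3 → [5,7,8]=3  [6,7,8]=1
  size 4 → [4,6,7,8]=1  [5,6,7,8]=4
  size 5 → [4,5,6,7,8]=5
  size 6 → [3,4,5,6,7,8]=5
  size 7 → [2,3,4,5,6,7,8]=5
  first=0(e) contributes 5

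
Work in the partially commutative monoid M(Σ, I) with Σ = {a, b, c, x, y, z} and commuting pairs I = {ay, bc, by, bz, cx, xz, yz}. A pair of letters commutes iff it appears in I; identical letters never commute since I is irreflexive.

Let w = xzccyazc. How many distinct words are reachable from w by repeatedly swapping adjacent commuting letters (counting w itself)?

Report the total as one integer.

12

#0=x has no predecessor
#1=z has no predecessor
#2=c depends on [1:z]
#3=c depends on [2:c]
#4=y depends on [0:x, 3:c]
#5=a depends on [0:x, 3:c]
#6=z depends on [5:a]
#7=c depends on [4:y, 6:z]
sources: [0:x, 1:z]
N(rest) = Σ N(rest − s) over sources s of rest; N(one piece) = 1:
  size 1 → [7]=1
  size 2 → [4,7]=1  [6,7]=1
  size 3 → [4,6,7]=2  [5,6,7]=1
  size 4 → [4,5,6,7]=3
  size 5 → [0,4,5,6,7]=3  [3,4,5,6,7]=3
  size 6 → [0,3,4,5,6,7]=6  [2,3,4,5,6,7]=3
  first=0(x) contributes 3
  first=1(z) contributes 9
|[w]| = 12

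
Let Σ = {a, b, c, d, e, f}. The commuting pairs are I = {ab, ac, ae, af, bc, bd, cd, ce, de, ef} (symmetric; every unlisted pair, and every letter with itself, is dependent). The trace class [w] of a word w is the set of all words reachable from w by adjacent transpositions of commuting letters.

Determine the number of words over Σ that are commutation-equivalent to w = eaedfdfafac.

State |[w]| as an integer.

piece 0:e — minimal
piece 1:a — minimal
piece 2:e rests on {0:e}
piece 3:d rests on {1:a}
piece 4:f rests on {3:d}
piece 5:d rests on {4:f}
piece 6:f rests on {5:d}
piece 7:a rests on {5:d}
piece 8:f rests on {6:f}
piece 9:a rests on {7:a}
piece 10:c rests on {8:f}
minimal pieces: {0:e, 1:a}
ways to finish when only these pieces remain (= sum over removing one remaining piece with nothing left below it):
  1 left: {2}→1  {9}→1  {10}→1
  2 left: {0,2}→1  {2,9}→2  {2,10}→2  {7,9}→1  {8,10}→1  {9,10}→2
  3 left: {0,2,9}→3  {0,2,10}→3  {2,7,9}→3  {2,8,10}→3  {2,9,10}→6  {6,8,10}→1  {7,9,10}→3  {8,9,10}→3
  4 left: {0,2,7,9}→6  {0,2,8,10}→6  {0,2,9,10}→12  {2,6,8,10}→4  {2,7,9,10}→12  {2,8,9,10}→12  {6,8,9,10}→4  {7,8,9,10}→6
  5 left: {0,2,6,8,10}→10  {0,2,7,9,10}→30  {0,2,8,9,10}→30  {2,6,8,9,10}→20  {2,7,8,9,10}→30  {6,7,8,9,10}→10
  6 left: {0,2,6,8,9,10}→60  {0,2,7,8,9,10}→90  {2,6,7,8,9,10}→60  {5,6,7,8,9,10}→10
  7 left: {0,2,6,7,8,9,10}→210  {2,5,6,7,8,9,10}→70  {4,5,6,7,8,9,10}→10
  8 left: {0,2,5,6,7,8,9,10}→280  {2,4,5,6,7,8,9,10}→80  {3,4,5,6,7,8,9,10}→10
  9 left: {0,2,4,5,6,7,8,9,10}→360  {1,3,4,5,6,7,8,9,10}→10  {2,3,4,5,6,7,8,9,10}→90
  placing 0:e first → 100 extensions
  placing 1:a first → 450 extensions
total linear extensions = 550

550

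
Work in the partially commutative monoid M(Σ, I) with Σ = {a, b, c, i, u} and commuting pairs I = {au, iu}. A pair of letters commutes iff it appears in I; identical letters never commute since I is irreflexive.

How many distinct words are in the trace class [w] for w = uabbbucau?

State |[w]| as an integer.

drop 0:u onto floor
drop 1:a onto floor
drop 2:b onto {0:u, 1:a}
drop 3:b onto {2:b}
drop 4:b onto {3:b}
drop 5:u onto {4:b}
drop 6:c onto {5:u}
drop 7:a onto {6:c}
drop 8:u onto {6:c}
ground layer = {0:u, 1:a}
drop-orders for the pieces not yet dropped (sum over which currently-grounded one goes next):
  1 to go: {7} 1  {8} 1
  2 to go: {7,8} 2
  3 to go: {6,7,8} 2
  4 to go: {5,6,7,8} 2
  5 to go: {4,5,6,7,8} 2
  6 to go: {3,4,5,6,7,8} 2
  7 to go: {2,3,4,5,6,7,8} 2
  if 0:u drops first: 2 orders
  if 1:a drops first: 2 orders
heap linearizations: 4

4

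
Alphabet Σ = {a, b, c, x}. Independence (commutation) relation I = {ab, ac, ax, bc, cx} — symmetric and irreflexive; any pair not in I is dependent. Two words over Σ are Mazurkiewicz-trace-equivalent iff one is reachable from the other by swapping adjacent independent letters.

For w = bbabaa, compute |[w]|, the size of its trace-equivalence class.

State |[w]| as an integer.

20

#0=b has no predecessor
#1=b depends on [0:b]
#2=a has no predecessor
#3=b depends on [1:b]
#4=a depends on [2:a]
#5=a depends on [4:a]
sources: [0:b, 2:a]
N(rest) = Σ N(rest − s) over sources s of rest; N(one piece) = 1:
  size 1 → [3]=1  [5]=1
  size 2 → [1,3]=1  [3,5]=2  [4,5]=1
  size 3 → [0,1,3]=1  [1,3,5]=3  [2,4,5]=1  [3,4,5]=3
  size 4 → [0,1,3,5]=4  [1,3,4,5]=6  [2,3,4,5]=4
  first=0(b) contributes 10
  first=2(a) contributes 10
|[w]| = 20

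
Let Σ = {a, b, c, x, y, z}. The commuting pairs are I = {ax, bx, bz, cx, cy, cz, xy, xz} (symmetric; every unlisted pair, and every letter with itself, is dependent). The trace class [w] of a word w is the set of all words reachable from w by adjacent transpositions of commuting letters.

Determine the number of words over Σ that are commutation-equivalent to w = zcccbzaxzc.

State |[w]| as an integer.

300

piece 0:z — minimal
piece 1:c — minimal
piece 2:c rests on {1:c}
piece 3:c rests on {2:c}
piece 4:b rests on {3:c}
piece 5:z rests on {0:z}
piece 6:a rests on {4:b, 5:z}
piece 7:x — minimal
piece 8:z rests on {6:a}
piece 9:c rests on {6:a}
minimal pieces: {0:z, 1:c, 7:x}
ways to finish when only these pieces remain (= sum over removing one remaining piece with nothing left below it):
  1 left: {7}→1  {8}→1  {9}→1
  2 left: {7,8}→2  {7,9}→2  {8,9}→2
  3 left: {6,8,9}→2  {7,8,9}→6
  4 left: {4,6,8,9}→2  {5,6,8,9}→2  {6,7,8,9}→8
  5 left: {0,5,6,8,9}→2  {3,4,6,8,9}→2  {4,5,6,8,9}→4  {4,6,7,8,9}→10  {5,6,7,8,9}→10
  6 left: {0,4,5,6,8,9}→6  {0,5,6,7,8,9}→12  {2,3,4,6,8,9}→2  {3,4,5,6,8,9}→6  {3,4,6,7,8,9}→12  {4,5,6,7,8,9}→24
  7 left: {0,3,4,5,6,8,9}→12  {0,4,5,6,7,8,9}→42  {1,2,3,4,6,8,9}→2  {2,3,4,5,6,8,9}→8  {2,3,4,6,7,8,9}→14  {3,4,5,6,7,8,9}→42
  8 left: {0,2,3,4,5,6,8,9}→20  {0,3,4,5,6,7,8,9}→96  {1,2,3,4,5,6,8,9}→10  {1,2,3,4,6,7,8,9}→16  {2,3,4,5,6,7,8,9}→64
  placing 0:z first → 90 extensions
  placing 1:c first → 180 extensions
  placing 7:x first → 30 extensions
total linear extensions = 300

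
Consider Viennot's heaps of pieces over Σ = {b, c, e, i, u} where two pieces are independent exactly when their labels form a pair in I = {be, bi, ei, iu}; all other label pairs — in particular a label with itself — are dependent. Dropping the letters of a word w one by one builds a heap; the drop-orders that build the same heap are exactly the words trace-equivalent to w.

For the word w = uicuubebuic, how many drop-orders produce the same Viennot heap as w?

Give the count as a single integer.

42

0(u) covers ∅
1(i) covers ∅
2(c) covers 0:u, 1:i
3(u) covers 2:c
4(u) covers 3:u
5(b) covers 4:u
6(e) covers 4:u
7(b) covers 5:b
8(u) covers 6:e, 7:b
9(i) covers 2:c
10(c) covers 8:u, 9:i
floor of heap: 0:u, 1:i
completions by unplaced set U, small U first (add the entries for U minus each lowest piece of U):
  |U|=1: {10}:1
  |U|=2: {8,10}:1  {9,10}:1
  |U|=3: {6,8,10}:1  {7,8,10}:1  {8,9,10}:2
  |U|=4: {5,7,8,10}:1  {6,7,8,10}:2  {6,8,9,10}:3  {7,8,9,10}:3
  |U|=5: {5,6,7,8,10}:3  {5,7,8,9,10}:4  {6,7,8,9,10}:8
  |U|=6: {4,5,6,7,8,10}:3  {5,6,7,8,9,10}:15
  |U|=7: {3,4,5,6,7,8,10}:3  {4,5,6,7,8,9,10}:18
  |U|=8: {3,4,5,6,7,8,9,10}:21
  |U|=9: {2,3,4,5,6,7,8,9,10}:21
  start at 0(u): 21
  start at 1(i): 21
sum over floor = 42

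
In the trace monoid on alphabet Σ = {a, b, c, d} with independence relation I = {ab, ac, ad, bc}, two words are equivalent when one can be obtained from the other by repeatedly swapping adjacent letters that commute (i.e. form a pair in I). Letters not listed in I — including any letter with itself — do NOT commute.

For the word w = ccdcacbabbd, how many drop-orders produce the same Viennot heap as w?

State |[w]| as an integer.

0(c) covers ∅
1(c) covers 0:c
2(d) covers 1:c
3(c) covers 2:d
4(a) covers ∅
5(c) covers 3:c
6(b) covers 2:d
7(a) covers 4:a
8(b) covers 6:b
9(b) covers 8:b
10(d) covers 5:c, 9:b
floor of heap: 0:c, 4:a
completions by unplaced set U, small U first (add the entries for U minus each lowest piece of U):
  |U|=1: {7}:1  {10}:1
  |U|=2: {4,7}:1  {5,10}:1  {7,10}:2  {9,10}:1
  |U|=3: {3,5,10}:1  {4,7,10}:3  {5,7,10}:3  {5,9,10}:2  {7,9,10}:3  {8,9,10}:1
  |U|=4: {3,5,7,10}:4  {3,5,9,10}:3  {4,5,7,10}:6  {4,7,9,10}:6  {5,7,9,10}:8  {5,8,9,10}:3  {6,8,9,10}:1  {7,8,9,10}:4
  |U|=5: {3,4,5,7,10}:10  {3,5,7,9,10}:15  {3,5,8,9,10}:6  {4,5,7,9,10}:20  {4,7,8,9,10}:10  {5,6,8,9,10}:4  {5,7,8,9,10}:15  {6,7,8,9,10}:5
  |U|=6: {3,4,5,7,9,10}:45  {3,5,6,8,9,10}:10  {3,5,7,8,9,10}:36  {4,5,7,8,9,10}:45  {4,6,7,8,9,10}:15  {5,6,7,8,9,10}:24
  |U|=7: {2,3,5,6,8,9,10}:10  {3,4,5,7,8,9,10}:126  {3,5,6,7,8,9,10}:70  {4,5,6,7,8,9,10}:84
  |U|=8: {1,2,3,5,6,8,9,10}:10  {2,3,5,6,7,8,9,10}:80  {3,4,5,6,7,8,9,10}:280
  |U|=9: {0,1,2,3,5,6,8,9,10}:10  {1,2,3,5,6,7,8,9,10}:90  {2,3,4,5,6,7,8,9,10}:360
  start at 0(c): 450
  start at 4(a): 100
sum over floor = 550

550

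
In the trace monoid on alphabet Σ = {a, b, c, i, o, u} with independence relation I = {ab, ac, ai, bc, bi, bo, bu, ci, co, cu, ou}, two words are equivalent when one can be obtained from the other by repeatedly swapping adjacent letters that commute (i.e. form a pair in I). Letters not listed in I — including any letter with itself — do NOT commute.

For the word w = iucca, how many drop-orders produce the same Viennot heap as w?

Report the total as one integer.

10

piece 0:i — minimal
piece 1:u rests on {0:i}
piece 2:c — minimal
piece 3:c rests on {2:c}
piece 4:a rests on {1:u}
minimal pieces: {0:i, 2:c}
ways to finish when only these pieces remain (= sum over removing one remaining piece with nothing left below it):
  1 left: {3}→1  {4}→1
  2 left: {1,4}→1  {2,3}→1  {3,4}→2
  3 left: {0,1,4}→1  {1,3,4}→3  {2,3,4}→3
  placing 0:i first → 6 extensions
  placing 2:c first → 4 extensions
total linear extensions = 10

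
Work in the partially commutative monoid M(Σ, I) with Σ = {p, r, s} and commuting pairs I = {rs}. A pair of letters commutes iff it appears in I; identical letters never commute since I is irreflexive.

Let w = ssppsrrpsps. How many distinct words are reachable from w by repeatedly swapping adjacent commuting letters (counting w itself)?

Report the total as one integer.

piece 0:s — minimal
piece 1:s rests on {0:s}
piece 2:p rests on {1:s}
piece 3:p rests on {2:p}
piece 4:s rests on {3:p}
piece 5:r rests on {3:p}
piece 6:r rests on {5:r}
piece 7:p rests on {4:s, 6:r}
piece 8:s rests on {7:p}
piece 9:p rests on {8:s}
piece 10:s rests on {9:p}
minimal pieces: {0:s}
ways to finish when only these pieces remain (= sum over removing one remaining piece with nothing left below it):
  1 left: {10}→1
  2 left: {9,10}→1
  3 left: {8,9,10}→1
  4 left: {7,8,9,10}→1
  5 left: {4,7,8,9,10}→1  {6,7,8,9,10}→1
  6 left: {4,6,7,8,9,10}→2  {5,6,7,8,9,10}→1
  7 left: {4,5,6,7,8,9,10}→3
  8 left: {3,4,5,6,7,8,9,10}→3
  9 left: {2,3,4,5,6,7,8,9,10}→3
  placing 0:s first → 3 extensions

3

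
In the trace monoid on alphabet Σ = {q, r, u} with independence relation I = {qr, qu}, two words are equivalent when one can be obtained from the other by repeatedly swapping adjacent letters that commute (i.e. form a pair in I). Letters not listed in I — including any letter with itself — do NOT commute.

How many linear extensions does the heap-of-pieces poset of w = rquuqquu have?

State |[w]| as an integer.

drop 0:r onto floor
drop 1:q onto floor
drop 2:u onto {0:r}
drop 3:u onto {2:u}
drop 4:q onto {1:q}
drop 5:q onto {4:q}
drop 6:u onto {3:u}
drop 7:u onto {6:u}
ground layer = {0:r, 1:q}
drop-orders for the pieces not yet dropped (sum over which currently-grounded one goes next):
  1 to go: {5} 1  {7} 1
  2 to go: {4,5} 1  {5,7} 2  {6,7} 1
  3 to go: {1,4,5} 1  {3,6,7} 1  {4,5,7} 3  {5,6,7} 3
  4 to go: {1,4,5,7} 4  {2,3,6,7} 1  {3,5,6,7} 4  {4,5,6,7} 6
  5 to go: {0,2,3,6,7} 1  {1,4,5,6,7} 10  {2,3,5,6,7} 5  {3,4,5,6,7} 10
  6 to go: {0,2,3,5,6,7} 6  {1,3,4,5,6,7} 20  {2,3,4,5,6,7} 15
  if 0:r drops first: 35 orders
  if 1:q drops first: 21 orders
heap linearizations: 56

56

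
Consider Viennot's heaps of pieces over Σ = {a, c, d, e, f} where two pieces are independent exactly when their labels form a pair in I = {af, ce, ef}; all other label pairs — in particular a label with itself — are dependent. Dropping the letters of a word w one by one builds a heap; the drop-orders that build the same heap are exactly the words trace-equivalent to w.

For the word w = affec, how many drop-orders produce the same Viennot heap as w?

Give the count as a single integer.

#0=a has no predecessor
#1=f has no predecessor
#2=f depends on [1:f]
#3=e depends on [0:a]
#4=c depends on [0:a, 2:f]
sources: [0:a, 1:f]
N(rest) = Σ N(rest − s) over sources s of rest; N(one piece) = 1:
  size 1 → [3]=1  [4]=1
  size 2 → [2,4]=1  [3,4]=2
  size 3 → [0,3,4]=2  [1,2,4]=1  [2,3,4]=3
  first=0(a) contributes 4
  first=1(f) contributes 5
|[w]| = 9

9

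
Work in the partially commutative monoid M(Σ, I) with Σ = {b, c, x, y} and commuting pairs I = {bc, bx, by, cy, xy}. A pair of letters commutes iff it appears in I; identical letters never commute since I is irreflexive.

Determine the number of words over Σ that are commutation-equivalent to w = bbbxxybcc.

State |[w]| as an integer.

630

#0=b has no predecessor
#1=b depends on [0:b]
#2=b depends on [1:b]
#3=x has no predecessor
#4=x depends on [3:x]
#5=y has no predecessor
#6=b depends on [2:b]
#7=c depends on [4:x]
#8=c depends on [7:c]
sources: [0:b, 3:x, 5:y]
N(rest) = Σ N(rest − s) over sources s of rest; N(one piece) = 1:
  size 1 → [5]=1  [6]=1  [8]=1
  size 2 → [2,6]=1  [5,6]=2  [5,8]=2  [6,8]=2  [7,8]=1
  size 3 → [1,2,6]=1  [2,5,6]=3  [2,6,8]=3  [4,7,8]=1  [5,6,8]=6  [5,7,8]=3  [6,7,8]=3
  size 4 → [0,1,2,6]=1  [1,2,5,6]=4  [1,2,6,8]=4  [2,5,6,8]=12  [2,6,7,8]=6  [3,4,7,8]=1  [4,5,7,8]=4  [4,6,7,8]=4  [5,6,7,8]=12
  size 5 → [0,1,2,5,6]=5  [0,1,2,6,8]=5  [1,2,5,6,8]=20  [1,2,6,7,8]=10  [2,4,6,7,8]=10  [2,5,6,7,8]=30  [3,4,5,7,8]=5  [3,4,6,7,8]=5  [4,5,6,7,8]=20
  size 6 → [0,1,2,5,6,8]=30  [0,1,2,6,7,8]=15  [1,2,4,6,7,8]=20  [1,2,5,6,7,8]=60  [2,3,4,6,7,8]=15  [2,4,5,6,7,8]=60  [3,4,5,6,7,8]=30
  size 7 → [0,1,2,4,6,7,8]=35  [0,1,2,5,6,7,8]=105  [1,2,3,4,6,7,8]=35  [1,2,4,5,6,7,8]=140  [2,3,4,5,6,7,8]=105
  first=0(b) contributes 280
  first=3(x) contributes 280
  first=5(y) contributes 70
|[w]| = 630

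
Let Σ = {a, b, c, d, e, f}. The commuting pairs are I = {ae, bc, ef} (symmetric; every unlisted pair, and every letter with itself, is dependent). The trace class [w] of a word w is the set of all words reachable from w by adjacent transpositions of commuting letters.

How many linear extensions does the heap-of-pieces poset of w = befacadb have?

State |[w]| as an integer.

#0=b has no predecessor
#1=e depends on [0:b]
#2=f depends on [0:b]
#3=a depends on [2:f]
#4=c depends on [1:e, 3:a]
#5=a depends on [4:c]
#6=d depends on [5:a]
#7=b depends on [6:d]
sources: [0:b]
N(rest) = Σ N(rest − s) over sources s of rest; N(one piece) = 1:
  size 1 → [7]=1
  size 2 → [6,7]=1
  size 3 → [5,6,7]=1
  size 4 → [4,5,6,7]=1
  size 5 → [1,4,5,6,7]=1  [3,4,5,6,7]=1
  size 6 → [1,3,4,5,6,7]=2  [2,3,4,5,6,7]=1
  first=0(b) contributes 3

3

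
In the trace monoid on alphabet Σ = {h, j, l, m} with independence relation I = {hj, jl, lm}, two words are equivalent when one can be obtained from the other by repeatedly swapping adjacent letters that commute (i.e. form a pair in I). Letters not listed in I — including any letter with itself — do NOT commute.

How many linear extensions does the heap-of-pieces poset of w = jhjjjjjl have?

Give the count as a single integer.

drop 0:j onto floor
drop 1:h onto floor
drop 2:j onto {0:j}
drop 3:j onto {2:j}
drop 4:j onto {3:j}
drop 5:j onto {4:j}
drop 6:j onto {5:j}
drop 7:l onto {1:h}
ground layer = {0:j, 1:h}
drop-orders for the pieces not yet dropped (sum over which currently-grounded one goes next):
  1 to go: {6} 1  {7} 1
  2 to go: {1,7} 1  {5,6} 1  {6,7} 2
  3 to go: {1,6,7} 3  {4,5,6} 1  {5,6,7} 3
  4 to go: {1,5,6,7} 6  {3,4,5,6} 1  {4,5,6,7} 4
  5 to go: {1,4,5,6,7} 10  {2,3,4,5,6} 1  {3,4,5,6,7} 5
  6 to go: {0,2,3,4,5,6} 1  {1,3,4,5,6,7} 15  {2,3,4,5,6,7} 6
  if 0:j drops first: 21 orders
  if 1:h drops first: 7 orders
heap linearizations: 28

28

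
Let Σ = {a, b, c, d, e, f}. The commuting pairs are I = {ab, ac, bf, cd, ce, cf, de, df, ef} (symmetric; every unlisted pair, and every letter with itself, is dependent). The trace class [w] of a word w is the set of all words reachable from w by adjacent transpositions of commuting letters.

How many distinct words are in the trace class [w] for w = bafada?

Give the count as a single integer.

0(b) covers ∅
1(a) covers ∅
2(f) covers 1:a
3(a) covers 2:f
4(d) covers 0:b, 3:a
5(a) covers 4:d
floor of heap: 0:b, 1:a
completions by unplaced set U, small U first (add the entries for U minus each lowest piece of U):
  |U|=1: {5}:1
  |U|=2: {4,5}:1
  |U|=3: {0,4,5}:1  {3,4,5}:1
  |U|=4: {0,3,4,5}:2  {2,3,4,5}:1
  start at 0(b): 1
  start at 1(a): 3
sum over floor = 4

4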